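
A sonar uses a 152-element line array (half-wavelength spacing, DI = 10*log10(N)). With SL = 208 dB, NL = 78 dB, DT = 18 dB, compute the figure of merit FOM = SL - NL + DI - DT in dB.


Step 1: DI = 10*log10(152) = 21.82 dB
Step 2: FOM = SL - NL + DI - DT = 208 - 78 + 21.82 - 18 = 133.82

133.82 dB


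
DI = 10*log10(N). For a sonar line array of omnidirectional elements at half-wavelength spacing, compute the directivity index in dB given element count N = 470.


26.72 dB


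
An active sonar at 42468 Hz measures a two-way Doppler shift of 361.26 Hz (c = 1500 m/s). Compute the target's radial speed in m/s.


From fd = 2*f*v/c, v = c*fd/(2*f) = 1500 * 361.26 / (2*42468) = 6.38

6.38 m/s


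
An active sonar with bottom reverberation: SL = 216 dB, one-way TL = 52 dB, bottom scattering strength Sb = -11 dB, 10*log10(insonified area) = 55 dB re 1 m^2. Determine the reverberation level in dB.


RL = SL - 2*TL + Sb + 10*log10(A) = 216 - 2*52 + (-11) + 55 = 156

156 dB


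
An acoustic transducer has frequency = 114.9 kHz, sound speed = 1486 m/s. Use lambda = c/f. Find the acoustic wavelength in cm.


1.29 cm


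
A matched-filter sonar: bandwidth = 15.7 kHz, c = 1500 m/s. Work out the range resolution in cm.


4.78 cm


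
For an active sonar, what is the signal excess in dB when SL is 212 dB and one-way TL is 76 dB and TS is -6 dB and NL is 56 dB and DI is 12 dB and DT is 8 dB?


2 dB


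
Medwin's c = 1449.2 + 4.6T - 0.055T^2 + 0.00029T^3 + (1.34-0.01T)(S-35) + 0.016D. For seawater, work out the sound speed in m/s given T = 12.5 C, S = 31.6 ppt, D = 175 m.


1497.34 m/s


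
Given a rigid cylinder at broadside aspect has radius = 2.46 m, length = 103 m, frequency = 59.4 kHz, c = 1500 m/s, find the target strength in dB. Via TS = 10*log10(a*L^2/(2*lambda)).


57.13 dB


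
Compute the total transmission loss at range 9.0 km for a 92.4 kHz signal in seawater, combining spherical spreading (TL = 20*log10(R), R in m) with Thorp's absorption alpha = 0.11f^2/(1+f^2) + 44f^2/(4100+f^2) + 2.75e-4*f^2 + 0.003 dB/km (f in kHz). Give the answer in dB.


Step 1 (Thorp): alpha = 0.11*8537.76/(1+8537.76) + 44*8537.76/(4100+8537.76) + 2.75e-4*8537.76 + 0.003 = 32.1862 dB/km
Step 2: TL_spread = 20*log10(9000) = 79.08 dB
Step 3: TL_abs = alpha*R = 32.1862 * 9.0 = 289.68 dB
Step 4: TL_total = 79.08 + 289.68 = 368.76

368.76 dB


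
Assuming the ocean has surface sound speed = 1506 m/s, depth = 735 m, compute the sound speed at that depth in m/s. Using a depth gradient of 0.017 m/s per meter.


c = 1506 + 0.017 * 735 = 1518.495

1518.495 m/s


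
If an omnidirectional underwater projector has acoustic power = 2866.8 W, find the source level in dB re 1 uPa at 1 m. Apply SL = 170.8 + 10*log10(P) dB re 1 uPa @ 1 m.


SL = 170.8 + 10*log10(2866.8) = 170.8 + 34.57 = 205.37

205.37 dB


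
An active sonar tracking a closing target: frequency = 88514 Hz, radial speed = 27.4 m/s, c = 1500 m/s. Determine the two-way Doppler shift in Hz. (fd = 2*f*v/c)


fd = 2*f*v/c = 2 * 88514 * 27.4 / 1500 = 3233.71

3233.71 Hz


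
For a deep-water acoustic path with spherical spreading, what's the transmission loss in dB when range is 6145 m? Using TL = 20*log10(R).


TL = 20*log10(6145) = 75.77

75.77 dB


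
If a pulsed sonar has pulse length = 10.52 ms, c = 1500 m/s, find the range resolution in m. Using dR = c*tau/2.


dR = c*tau/2 = 1500 * 10.52e-3 / 2 = 7.89

7.89 m


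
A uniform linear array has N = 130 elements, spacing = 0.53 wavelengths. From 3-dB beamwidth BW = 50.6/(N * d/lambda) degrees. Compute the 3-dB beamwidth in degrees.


0.73 deg


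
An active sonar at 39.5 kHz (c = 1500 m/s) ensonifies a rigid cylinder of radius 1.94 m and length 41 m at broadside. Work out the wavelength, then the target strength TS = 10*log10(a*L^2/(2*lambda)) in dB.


Step 1: lambda = c/f = 1500/39500 = 0.03797 m
Step 2: TS = 10*log10(a*L^2/(2*lambda)) = 10*log10(1.94*41^2/(2*0.03797)) = 46.33

46.33 dB


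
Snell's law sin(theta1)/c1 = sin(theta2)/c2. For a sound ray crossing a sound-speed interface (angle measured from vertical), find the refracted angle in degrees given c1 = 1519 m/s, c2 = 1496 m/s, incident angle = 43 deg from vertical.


42.2 deg


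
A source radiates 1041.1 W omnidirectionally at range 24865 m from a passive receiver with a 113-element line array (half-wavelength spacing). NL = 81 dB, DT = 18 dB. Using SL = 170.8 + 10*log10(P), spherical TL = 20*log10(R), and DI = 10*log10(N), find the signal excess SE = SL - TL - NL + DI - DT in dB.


34.59 dB


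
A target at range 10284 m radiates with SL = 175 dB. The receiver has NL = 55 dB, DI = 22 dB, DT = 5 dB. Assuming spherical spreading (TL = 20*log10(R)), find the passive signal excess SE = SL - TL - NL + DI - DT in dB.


Step 1: TL = 20*log10(10284) = 80.24 dB
Step 2: SE = 175 - 80.24 - 55 + 22 - 5 = 56.76

56.76 dB


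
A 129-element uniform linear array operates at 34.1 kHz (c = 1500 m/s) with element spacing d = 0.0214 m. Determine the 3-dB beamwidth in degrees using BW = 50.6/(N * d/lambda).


Step 1: lambda = 1500/34100 = 0.04399 m
Step 2: d/lambda = 0.0214/0.04399 = 0.4865
Step 3: BW = 50.6/(N * d/lambda) = 50.6/(129 * 0.4865) = 0.81

0.81 deg


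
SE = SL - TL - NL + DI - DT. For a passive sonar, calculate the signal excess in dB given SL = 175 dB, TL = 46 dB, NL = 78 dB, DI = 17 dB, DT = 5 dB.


SE = SL - TL - NL + DI - DT = 175 - 46 - 78 + 17 - 5 = 63

63 dB


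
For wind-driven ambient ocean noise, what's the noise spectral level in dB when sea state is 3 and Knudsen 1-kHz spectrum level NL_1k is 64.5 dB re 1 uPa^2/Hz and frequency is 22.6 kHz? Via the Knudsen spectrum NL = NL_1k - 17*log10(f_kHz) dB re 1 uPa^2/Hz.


NL = NL_1k - 17*log10(f_kHz) = 64.5 - 17*log10(22.6) = 64.5 - (23.02) = 41.48

41.48 dB


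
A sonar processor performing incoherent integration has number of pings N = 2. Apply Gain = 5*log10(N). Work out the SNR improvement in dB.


Gain = 5*log10(2) = 1.51

1.51 dB


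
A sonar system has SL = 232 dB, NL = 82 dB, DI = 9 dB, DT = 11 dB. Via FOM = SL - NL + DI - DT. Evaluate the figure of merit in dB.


FOM = SL - NL + DI - DT = 232 - 82 + 9 - 11 = 148

148 dB


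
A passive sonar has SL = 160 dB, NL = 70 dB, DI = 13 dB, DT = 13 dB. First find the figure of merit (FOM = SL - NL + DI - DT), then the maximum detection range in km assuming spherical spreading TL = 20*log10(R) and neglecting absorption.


Step 1: FOM = SL - NL + DI - DT = 160 - 70 + 13 - 13 = 90 dB
Step 2: at max range FOM = TL = 20*log10(R), so R = 10^(90/20) = 31622.78 m = 31.62 km

31.62 km


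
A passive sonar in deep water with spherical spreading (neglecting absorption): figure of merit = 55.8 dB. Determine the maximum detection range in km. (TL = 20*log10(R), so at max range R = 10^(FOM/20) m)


At max range FOM = TL, so 20*log10(R) = 55.8
R = 10^(55.8/20) = 616.6 m = 0.62 km

0.62 km


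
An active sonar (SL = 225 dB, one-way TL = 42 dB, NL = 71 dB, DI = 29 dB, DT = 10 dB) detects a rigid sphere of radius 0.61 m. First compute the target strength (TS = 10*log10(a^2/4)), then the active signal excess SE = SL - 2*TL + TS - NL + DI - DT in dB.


Step 1: TS = 10*log10(0.61^2/4) = -10.31 dB
Step 2: SE = SL - 2*TL + TS - NL + DI - DT = 225 - 2*42 + (-10.31) - 71 + 29 - 10 = 78.69

78.69 dB


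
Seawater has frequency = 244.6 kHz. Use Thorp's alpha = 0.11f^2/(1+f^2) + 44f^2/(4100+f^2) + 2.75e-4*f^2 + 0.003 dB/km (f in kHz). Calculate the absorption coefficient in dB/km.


f^2 = 59829.16
alpha = 0.11*59829.16/(1+59829.16) + 44*59829.16/(4100+59829.16) + 2.75e-4*59829.16 + 0.003 = 57.744

57.744 dB/km


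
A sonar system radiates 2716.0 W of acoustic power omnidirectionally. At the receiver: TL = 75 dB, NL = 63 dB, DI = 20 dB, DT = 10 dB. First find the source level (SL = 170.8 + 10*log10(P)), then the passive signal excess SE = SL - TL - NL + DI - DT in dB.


Step 1: SL = 170.8 + 10*log10(2716.0) = 205.14 dB
Step 2: SE = SL - TL - NL + DI - DT = 205.14 - 75 - 63 + 20 - 10 = 77.14

77.14 dB


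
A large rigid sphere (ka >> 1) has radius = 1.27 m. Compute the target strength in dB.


-3.94 dB


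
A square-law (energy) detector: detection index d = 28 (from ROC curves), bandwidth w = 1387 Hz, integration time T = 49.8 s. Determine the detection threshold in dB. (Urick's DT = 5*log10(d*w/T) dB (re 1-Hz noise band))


DT = 5*log10(d*w/T) = 5*log10(28 * 1387 / 49.8) = 5*log10(779.84) = 14.46

14.46 dB


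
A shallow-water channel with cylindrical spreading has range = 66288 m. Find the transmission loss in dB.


TL = 10*log10(66288) = 48.21

48.21 dB


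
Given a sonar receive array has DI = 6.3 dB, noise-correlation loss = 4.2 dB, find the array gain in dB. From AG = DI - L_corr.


AG = DI - L_corr = 6.3 - 4.2 = 2.1

2.1 dB


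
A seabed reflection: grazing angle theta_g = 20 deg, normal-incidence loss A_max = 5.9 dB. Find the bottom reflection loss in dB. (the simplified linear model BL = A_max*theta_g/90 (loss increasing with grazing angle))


BL = A_max * theta_g / 90 = 5.9 * 20 / 90 = 1.31

1.31 dB


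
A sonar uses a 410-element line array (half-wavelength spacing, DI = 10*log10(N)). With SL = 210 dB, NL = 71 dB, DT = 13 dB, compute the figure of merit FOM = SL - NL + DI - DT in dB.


Step 1: DI = 10*log10(410) = 26.13 dB
Step 2: FOM = SL - NL + DI - DT = 210 - 71 + 26.13 - 13 = 152.13

152.13 dB


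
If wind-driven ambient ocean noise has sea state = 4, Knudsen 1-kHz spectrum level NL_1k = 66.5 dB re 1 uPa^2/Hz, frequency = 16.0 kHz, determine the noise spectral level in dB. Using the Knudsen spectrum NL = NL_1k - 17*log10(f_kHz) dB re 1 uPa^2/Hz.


NL = NL_1k - 17*log10(f_kHz) = 66.5 - 17*log10(16.0) = 66.5 - (20.47) = 46.03

46.03 dB


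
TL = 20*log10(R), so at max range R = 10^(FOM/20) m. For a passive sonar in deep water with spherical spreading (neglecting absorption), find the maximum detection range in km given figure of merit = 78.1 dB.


At max range FOM = TL, so 20*log10(R) = 78.1
R = 10^(78.1/20) = 8035.26 m = 8.04 km

8.04 km


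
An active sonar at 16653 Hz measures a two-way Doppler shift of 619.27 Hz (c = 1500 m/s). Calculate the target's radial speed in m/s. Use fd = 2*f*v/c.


27.89 m/s


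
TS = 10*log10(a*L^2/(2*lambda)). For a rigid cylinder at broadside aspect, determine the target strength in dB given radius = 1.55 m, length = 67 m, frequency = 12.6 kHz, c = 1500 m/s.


lambda = 1500/12600 = 0.11905 m
TS = 10*log10(1.55*67^2/(2*0.11905)) = 44.66

44.66 dB


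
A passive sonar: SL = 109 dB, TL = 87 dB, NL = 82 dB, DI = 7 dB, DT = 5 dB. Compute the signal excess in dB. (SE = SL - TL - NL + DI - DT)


SE = SL - TL - NL + DI - DT = 109 - 87 - 82 + 7 - 5 = -58

-58 dB


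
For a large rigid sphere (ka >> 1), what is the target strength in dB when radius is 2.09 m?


TS = 10*log10(2.09^2 / 4) = 10*log10(1.092025) = 0.38

0.38 dB


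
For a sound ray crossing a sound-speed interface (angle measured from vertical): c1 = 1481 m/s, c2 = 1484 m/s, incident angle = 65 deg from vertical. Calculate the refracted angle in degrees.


sin(theta2) = (c2/c1)*sin(theta1) = (1484/1481)*sin(65 deg) = 0.90814
theta2 = arcsin(0.90814) = 65.25

65.25 deg


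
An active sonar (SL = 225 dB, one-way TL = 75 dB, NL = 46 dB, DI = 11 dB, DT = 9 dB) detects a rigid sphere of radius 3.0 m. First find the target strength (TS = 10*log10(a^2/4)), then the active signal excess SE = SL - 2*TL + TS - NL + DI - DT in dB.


Step 1: TS = 10*log10(3.0^2/4) = 3.52 dB
Step 2: SE = SL - 2*TL + TS - NL + DI - DT = 225 - 2*75 + (3.52) - 46 + 11 - 9 = 34.52

34.52 dB


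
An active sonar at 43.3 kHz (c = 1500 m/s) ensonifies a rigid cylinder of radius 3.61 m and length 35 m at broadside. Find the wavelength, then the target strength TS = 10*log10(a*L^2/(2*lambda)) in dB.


Step 1: lambda = c/f = 1500/43300 = 0.03464 m
Step 2: TS = 10*log10(a*L^2/(2*lambda)) = 10*log10(3.61*35^2/(2*0.03464)) = 48.05

48.05 dB


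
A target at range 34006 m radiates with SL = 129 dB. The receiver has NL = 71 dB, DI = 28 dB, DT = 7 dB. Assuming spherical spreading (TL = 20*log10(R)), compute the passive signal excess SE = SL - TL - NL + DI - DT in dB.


-11.63 dB


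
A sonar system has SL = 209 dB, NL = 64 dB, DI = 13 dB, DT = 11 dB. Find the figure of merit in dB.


147 dB


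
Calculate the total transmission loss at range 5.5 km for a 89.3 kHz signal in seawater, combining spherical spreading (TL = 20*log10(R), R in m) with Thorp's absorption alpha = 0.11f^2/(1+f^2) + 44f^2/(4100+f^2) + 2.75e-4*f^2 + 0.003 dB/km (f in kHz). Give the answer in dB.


Step 1 (Thorp): alpha = 0.11*7974.49/(1+7974.49) + 44*7974.49/(4100+7974.49) + 2.75e-4*7974.49 + 0.003 = 31.3654 dB/km
Step 2: TL_spread = 20*log10(5500) = 74.81 dB
Step 3: TL_abs = alpha*R = 31.3654 * 5.5 = 172.51 dB
Step 4: TL_total = 74.81 + 172.51 = 247.32

247.32 dB


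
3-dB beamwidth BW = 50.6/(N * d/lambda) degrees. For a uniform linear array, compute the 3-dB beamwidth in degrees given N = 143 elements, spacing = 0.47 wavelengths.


BW = 50.6 / (143 * 0.47) = 50.6 / 67.21 = 0.75

0.75 deg


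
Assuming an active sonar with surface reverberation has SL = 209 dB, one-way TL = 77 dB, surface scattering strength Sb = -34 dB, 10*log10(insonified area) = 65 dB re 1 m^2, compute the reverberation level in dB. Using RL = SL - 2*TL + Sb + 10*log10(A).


86 dB


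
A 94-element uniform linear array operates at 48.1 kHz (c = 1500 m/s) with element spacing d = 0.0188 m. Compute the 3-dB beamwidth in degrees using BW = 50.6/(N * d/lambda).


0.89 deg


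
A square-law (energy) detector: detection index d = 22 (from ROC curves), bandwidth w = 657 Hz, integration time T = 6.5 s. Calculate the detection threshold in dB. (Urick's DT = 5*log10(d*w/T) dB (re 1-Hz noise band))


16.74 dB


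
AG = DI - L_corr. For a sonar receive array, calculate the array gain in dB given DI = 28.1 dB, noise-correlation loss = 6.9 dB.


AG = DI - L_corr = 28.1 - 6.9 = 21.2

21.2 dB


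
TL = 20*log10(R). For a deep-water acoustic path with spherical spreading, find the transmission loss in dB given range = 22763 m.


TL = 20*log10(22763) = 87.14

87.14 dB


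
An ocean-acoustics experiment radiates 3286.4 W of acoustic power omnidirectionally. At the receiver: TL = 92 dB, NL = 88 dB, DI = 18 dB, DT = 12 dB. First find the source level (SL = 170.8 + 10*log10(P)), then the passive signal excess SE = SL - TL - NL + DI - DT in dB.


Step 1: SL = 170.8 + 10*log10(3286.4) = 205.97 dB
Step 2: SE = SL - TL - NL + DI - DT = 205.97 - 92 - 88 + 18 - 12 = 31.97

31.97 dB


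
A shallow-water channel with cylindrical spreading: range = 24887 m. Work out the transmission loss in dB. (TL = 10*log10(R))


TL = 10*log10(24887) = 43.96

43.96 dB


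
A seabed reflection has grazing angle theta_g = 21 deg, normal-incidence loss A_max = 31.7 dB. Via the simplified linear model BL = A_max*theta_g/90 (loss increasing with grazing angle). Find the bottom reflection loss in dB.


BL = A_max * theta_g / 90 = 31.7 * 21 / 90 = 7.4

7.4 dB


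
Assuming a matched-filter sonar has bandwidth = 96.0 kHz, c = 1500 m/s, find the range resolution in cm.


dR = c/(2*BW) = 1500 / (2 * 96.0e3) = 0.0078 m = 0.78 cm

0.78 cm


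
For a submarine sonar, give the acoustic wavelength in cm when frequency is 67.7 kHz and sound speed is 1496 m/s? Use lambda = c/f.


lambda = c/f = 1496 / 67700 = 0.0221 m = 2.21 cm

2.21 cm


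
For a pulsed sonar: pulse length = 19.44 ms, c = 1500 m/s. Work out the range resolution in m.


14.58 m


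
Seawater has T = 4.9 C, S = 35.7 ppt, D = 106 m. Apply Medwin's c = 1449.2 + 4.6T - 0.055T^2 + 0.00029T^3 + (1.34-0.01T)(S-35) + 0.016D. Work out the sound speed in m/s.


1473.05 m/s


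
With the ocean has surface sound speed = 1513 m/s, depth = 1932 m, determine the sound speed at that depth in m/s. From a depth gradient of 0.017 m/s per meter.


c = 1513 + 0.017 * 1932 = 1545.844

1545.844 m/s


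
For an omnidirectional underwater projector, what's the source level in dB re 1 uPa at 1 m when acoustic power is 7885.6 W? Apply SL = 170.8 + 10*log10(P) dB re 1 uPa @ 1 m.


SL = 170.8 + 10*log10(7885.6) = 170.8 + 38.97 = 209.77

209.77 dB


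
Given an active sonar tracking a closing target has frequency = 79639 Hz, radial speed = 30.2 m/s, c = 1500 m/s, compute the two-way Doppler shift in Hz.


fd = 2*f*v/c = 2 * 79639 * 30.2 / 1500 = 3206.8

3206.8 Hz


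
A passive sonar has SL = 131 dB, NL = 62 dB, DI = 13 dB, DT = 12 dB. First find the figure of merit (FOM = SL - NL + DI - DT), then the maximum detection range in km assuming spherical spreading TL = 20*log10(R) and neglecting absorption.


Step 1: FOM = SL - NL + DI - DT = 131 - 62 + 13 - 12 = 70 dB
Step 2: at max range FOM = TL = 20*log10(R), so R = 10^(70/20) = 3162.28 m = 3.16 km

3.16 km


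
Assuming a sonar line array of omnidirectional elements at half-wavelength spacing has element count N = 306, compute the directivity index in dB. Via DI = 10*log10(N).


24.86 dB


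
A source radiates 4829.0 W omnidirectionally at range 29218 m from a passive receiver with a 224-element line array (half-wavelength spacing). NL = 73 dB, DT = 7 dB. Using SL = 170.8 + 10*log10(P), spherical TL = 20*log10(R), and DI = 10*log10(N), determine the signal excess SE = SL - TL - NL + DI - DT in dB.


61.83 dB


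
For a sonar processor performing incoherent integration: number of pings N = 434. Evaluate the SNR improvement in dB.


Gain = 5*log10(434) = 13.19

13.19 dB


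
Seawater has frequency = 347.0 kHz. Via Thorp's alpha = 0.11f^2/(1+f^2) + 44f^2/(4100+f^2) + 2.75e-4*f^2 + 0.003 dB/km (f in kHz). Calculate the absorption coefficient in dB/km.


f^2 = 120409.0
alpha = 0.11*120409.0/(1+120409.0) + 44*120409.0/(4100+120409.0) + 2.75e-4*120409.0 + 0.003 = 75.777

75.777 dB/km


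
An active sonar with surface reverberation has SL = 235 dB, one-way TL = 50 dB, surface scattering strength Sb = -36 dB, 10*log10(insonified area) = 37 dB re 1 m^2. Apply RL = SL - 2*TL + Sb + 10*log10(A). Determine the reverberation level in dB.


RL = SL - 2*TL + Sb + 10*log10(A) = 235 - 2*50 + (-36) + 37 = 136

136 dB


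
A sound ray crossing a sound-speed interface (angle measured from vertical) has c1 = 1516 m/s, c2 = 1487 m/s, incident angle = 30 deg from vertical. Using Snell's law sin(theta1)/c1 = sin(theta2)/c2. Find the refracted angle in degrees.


sin(theta2) = (c2/c1)*sin(theta1) = (1487/1516)*sin(30 deg) = 0.49044
theta2 = arcsin(0.49044) = 29.37

29.37 deg


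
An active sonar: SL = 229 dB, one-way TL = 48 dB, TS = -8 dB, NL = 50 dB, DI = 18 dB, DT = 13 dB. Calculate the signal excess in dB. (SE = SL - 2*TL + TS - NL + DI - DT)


80 dB


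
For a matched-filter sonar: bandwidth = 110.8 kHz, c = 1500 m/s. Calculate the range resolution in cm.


dR = c/(2*BW) = 1500 / (2 * 110.8e3) = 0.0068 m = 0.68 cm

0.68 cm


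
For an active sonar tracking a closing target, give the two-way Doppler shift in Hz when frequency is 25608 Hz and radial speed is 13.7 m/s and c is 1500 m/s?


467.77 Hz


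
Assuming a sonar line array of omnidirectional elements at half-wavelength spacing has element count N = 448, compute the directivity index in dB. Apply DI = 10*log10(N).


26.51 dB


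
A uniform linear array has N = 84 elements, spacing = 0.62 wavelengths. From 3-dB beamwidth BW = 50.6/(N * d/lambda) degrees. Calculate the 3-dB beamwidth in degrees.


BW = 50.6 / (84 * 0.62) = 50.6 / 52.08 = 0.97

0.97 deg


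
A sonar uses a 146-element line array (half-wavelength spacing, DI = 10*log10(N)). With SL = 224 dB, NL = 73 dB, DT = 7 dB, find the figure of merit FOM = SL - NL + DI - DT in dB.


165.64 dB


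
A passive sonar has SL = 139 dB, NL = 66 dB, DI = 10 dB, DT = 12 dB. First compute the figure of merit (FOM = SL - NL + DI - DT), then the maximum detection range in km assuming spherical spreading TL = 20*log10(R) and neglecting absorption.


Step 1: FOM = SL - NL + DI - DT = 139 - 66 + 10 - 12 = 71 dB
Step 2: at max range FOM = TL = 20*log10(R), so R = 10^(71/20) = 3548.13 m = 3.55 km

3.55 km


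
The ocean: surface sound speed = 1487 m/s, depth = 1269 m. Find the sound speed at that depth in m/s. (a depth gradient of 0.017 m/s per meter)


c = 1487 + 0.017 * 1269 = 1508.573

1508.573 m/s


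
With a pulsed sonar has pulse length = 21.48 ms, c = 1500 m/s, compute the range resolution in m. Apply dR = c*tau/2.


16.11 m


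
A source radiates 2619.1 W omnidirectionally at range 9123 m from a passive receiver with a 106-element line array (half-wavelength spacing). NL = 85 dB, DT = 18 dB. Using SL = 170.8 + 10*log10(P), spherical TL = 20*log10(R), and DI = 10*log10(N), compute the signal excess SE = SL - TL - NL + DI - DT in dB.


Step 1: SL = 170.8 + 10*log10(2619.1) = 204.98 dB
Step 2: TL = 20*log10(9123) = 79.2 dB
Step 3: DI = 10*log10(106) = 20.25 dB
Step 4: SE = SL - TL - NL + DI - DT = 204.98 - 79.2 - 85 + 20.25 - 18 = 43.03

43.03 dB


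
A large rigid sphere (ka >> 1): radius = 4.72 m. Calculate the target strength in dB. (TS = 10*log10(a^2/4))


7.46 dB


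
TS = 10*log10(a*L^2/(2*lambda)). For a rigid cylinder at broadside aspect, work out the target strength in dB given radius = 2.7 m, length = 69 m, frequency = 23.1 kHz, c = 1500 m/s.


49.96 dB


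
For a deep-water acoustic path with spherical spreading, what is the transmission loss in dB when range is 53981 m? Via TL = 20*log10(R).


94.64 dB


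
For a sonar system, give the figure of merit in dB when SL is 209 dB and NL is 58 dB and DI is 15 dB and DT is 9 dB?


FOM = SL - NL + DI - DT = 209 - 58 + 15 - 9 = 157

157 dB


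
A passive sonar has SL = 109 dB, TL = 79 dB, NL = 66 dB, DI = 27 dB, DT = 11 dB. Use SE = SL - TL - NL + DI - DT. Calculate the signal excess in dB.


-20 dB


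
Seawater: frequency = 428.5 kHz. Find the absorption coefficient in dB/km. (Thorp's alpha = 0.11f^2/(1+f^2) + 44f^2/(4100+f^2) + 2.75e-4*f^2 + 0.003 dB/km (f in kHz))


93.645 dB/km


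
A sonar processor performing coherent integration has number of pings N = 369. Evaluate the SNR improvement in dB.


Gain = 10*log10(369) = 25.67

25.67 dB


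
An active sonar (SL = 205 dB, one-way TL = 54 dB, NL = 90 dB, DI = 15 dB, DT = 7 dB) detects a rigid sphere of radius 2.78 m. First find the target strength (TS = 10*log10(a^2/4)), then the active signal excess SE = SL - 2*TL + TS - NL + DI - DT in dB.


Step 1: TS = 10*log10(2.78^2/4) = 2.86 dB
Step 2: SE = SL - 2*TL + TS - NL + DI - DT = 205 - 2*54 + (2.86) - 90 + 15 - 7 = 17.86

17.86 dB


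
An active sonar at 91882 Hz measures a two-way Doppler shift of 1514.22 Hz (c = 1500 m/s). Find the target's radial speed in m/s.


From fd = 2*f*v/c, v = c*fd/(2*f) = 1500 * 1514.22 / (2*91882) = 12.36

12.36 m/s


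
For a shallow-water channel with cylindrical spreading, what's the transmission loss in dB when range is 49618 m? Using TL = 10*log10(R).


46.96 dB


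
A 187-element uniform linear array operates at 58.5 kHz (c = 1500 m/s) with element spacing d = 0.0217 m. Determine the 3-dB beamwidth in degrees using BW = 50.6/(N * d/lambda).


Step 1: lambda = 1500/58500 = 0.02564 m
Step 2: d/lambda = 0.0217/0.02564 = 0.8463
Step 3: BW = 50.6/(N * d/lambda) = 50.6/(187 * 0.8463) = 0.32

0.32 deg


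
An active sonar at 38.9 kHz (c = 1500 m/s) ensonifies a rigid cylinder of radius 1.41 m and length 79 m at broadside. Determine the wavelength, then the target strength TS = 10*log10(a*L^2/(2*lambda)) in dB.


Step 1: lambda = c/f = 1500/38900 = 0.03856 m
Step 2: TS = 10*log10(a*L^2/(2*lambda)) = 10*log10(1.41*79^2/(2*0.03856)) = 50.57

50.57 dB


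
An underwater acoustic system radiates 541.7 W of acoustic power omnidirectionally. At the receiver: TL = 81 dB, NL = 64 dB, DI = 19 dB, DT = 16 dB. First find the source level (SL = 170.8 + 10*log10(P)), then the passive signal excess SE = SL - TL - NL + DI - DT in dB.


Step 1: SL = 170.8 + 10*log10(541.7) = 198.14 dB
Step 2: SE = SL - TL - NL + DI - DT = 198.14 - 81 - 64 + 19 - 16 = 56.14

56.14 dB


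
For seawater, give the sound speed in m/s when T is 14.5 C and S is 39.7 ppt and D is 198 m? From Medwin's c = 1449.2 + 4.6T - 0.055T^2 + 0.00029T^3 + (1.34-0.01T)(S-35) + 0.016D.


c = 1449.2 + 4.6*14.5 - 0.055*14.5^2 + 0.00029*14.5^3 + (1.34 - 0.01*14.5)*(39.7 - 35) + 0.016*198 = 1514.0

1514.0 m/s


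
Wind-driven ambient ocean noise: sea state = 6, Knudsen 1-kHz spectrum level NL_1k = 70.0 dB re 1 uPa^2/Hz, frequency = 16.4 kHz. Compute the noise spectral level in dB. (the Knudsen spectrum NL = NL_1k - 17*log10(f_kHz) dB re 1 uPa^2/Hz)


NL = NL_1k - 17*log10(f_kHz) = 70.0 - 17*log10(16.4) = 70.0 - (20.65) = 49.35

49.35 dB


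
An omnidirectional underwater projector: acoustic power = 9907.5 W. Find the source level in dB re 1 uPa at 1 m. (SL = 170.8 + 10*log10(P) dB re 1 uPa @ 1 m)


210.76 dB


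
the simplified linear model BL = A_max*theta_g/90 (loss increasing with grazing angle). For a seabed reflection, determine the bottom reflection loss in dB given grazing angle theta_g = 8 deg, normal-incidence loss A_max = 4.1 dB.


BL = A_max * theta_g / 90 = 4.1 * 8 / 90 = 0.36

0.36 dB


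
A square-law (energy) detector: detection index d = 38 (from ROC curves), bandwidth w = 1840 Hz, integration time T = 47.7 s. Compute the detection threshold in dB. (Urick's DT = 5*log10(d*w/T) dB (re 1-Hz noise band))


DT = 5*log10(d*w/T) = 5*log10(38 * 1840 / 47.7) = 5*log10(1465.83) = 15.83

15.83 dB


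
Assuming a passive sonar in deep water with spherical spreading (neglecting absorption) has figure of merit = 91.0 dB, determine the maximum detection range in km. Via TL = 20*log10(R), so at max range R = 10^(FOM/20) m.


At max range FOM = TL, so 20*log10(R) = 91.0
R = 10^(91.0/20) = 35481.34 m = 35.48 km

35.48 km


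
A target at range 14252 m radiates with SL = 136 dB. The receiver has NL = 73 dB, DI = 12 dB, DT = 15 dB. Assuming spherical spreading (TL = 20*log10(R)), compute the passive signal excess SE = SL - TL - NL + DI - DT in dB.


Step 1: TL = 20*log10(14252) = 83.08 dB
Step 2: SE = 136 - 83.08 - 73 + 12 - 15 = -23.08

-23.08 dB


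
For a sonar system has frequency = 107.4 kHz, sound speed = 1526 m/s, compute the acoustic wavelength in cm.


1.42 cm


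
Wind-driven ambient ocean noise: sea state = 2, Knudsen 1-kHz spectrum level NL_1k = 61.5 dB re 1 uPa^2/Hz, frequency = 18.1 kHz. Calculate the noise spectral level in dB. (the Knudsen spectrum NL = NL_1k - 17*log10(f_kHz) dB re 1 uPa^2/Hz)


NL = NL_1k - 17*log10(f_kHz) = 61.5 - 17*log10(18.1) = 61.5 - (21.38) = 40.12

40.12 dB


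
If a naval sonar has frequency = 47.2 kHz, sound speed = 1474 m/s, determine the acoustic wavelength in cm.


3.12 cm


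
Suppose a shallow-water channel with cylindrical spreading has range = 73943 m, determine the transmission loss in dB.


TL = 10*log10(73943) = 48.69

48.69 dB


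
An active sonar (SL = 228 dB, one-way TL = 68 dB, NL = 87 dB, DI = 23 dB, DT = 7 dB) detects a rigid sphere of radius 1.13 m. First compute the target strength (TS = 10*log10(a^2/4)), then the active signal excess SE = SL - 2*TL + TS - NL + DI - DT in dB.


Step 1: TS = 10*log10(1.13^2/4) = -4.96 dB
Step 2: SE = SL - 2*TL + TS - NL + DI - DT = 228 - 2*68 + (-4.96) - 87 + 23 - 7 = 16.04

16.04 dB


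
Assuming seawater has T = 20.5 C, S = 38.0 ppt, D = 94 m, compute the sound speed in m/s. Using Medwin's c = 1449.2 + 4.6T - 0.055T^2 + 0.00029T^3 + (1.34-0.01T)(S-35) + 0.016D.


1527.79 m/s


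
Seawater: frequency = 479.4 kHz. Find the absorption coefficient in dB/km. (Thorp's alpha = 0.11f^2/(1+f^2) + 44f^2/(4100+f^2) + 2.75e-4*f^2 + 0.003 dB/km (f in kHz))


f^2 = 229824.36
alpha = 0.11*229824.36/(1+229824.36) + 44*229824.36/(4100+229824.36) + 2.75e-4*229824.36 + 0.003 = 106.544

106.544 dB/km


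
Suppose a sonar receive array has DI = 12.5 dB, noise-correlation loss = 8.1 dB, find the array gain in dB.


4.4 dB


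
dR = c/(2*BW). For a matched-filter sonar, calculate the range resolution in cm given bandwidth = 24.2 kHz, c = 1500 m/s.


dR = c/(2*BW) = 1500 / (2 * 24.2e3) = 0.031 m = 3.1 cm

3.1 cm


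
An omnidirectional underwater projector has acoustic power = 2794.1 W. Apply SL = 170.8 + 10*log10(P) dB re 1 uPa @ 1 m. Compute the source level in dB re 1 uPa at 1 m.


SL = 170.8 + 10*log10(2794.1) = 170.8 + 34.46 = 205.26

205.26 dB


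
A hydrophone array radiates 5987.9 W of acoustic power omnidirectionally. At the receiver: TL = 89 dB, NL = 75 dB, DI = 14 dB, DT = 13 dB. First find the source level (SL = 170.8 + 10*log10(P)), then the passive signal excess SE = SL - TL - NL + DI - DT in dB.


Step 1: SL = 170.8 + 10*log10(5987.9) = 208.57 dB
Step 2: SE = SL - TL - NL + DI - DT = 208.57 - 89 - 75 + 14 - 13 = 45.57

45.57 dB


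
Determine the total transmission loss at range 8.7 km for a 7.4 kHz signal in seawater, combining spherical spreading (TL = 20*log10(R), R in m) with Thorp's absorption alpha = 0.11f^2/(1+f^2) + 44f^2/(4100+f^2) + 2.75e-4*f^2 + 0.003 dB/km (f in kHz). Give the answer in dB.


Step 1 (Thorp): alpha = 0.11*54.76/(1+54.76) + 44*54.76/(4100+54.76) + 2.75e-4*54.76 + 0.003 = 0.706 dB/km
Step 2: TL_spread = 20*log10(8700) = 78.79 dB
Step 3: TL_abs = alpha*R = 0.706 * 8.7 = 6.14 dB
Step 4: TL_total = 78.79 + 6.14 = 84.93

84.93 dB


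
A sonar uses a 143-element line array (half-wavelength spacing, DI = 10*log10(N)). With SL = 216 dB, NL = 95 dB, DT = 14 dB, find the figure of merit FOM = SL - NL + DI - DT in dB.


128.55 dB


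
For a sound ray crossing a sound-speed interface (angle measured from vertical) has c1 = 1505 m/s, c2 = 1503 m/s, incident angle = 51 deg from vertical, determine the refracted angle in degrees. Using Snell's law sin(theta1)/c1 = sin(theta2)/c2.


sin(theta2) = (c2/c1)*sin(theta1) = (1503/1505)*sin(51 deg) = 0.77611
theta2 = arcsin(0.77611) = 50.91

50.91 deg


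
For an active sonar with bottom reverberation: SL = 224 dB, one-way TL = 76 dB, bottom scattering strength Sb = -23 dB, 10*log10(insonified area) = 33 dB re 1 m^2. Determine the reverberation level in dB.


82 dB


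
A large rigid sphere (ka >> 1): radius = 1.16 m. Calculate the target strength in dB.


TS = 10*log10(1.16^2 / 4) = 10*log10(0.3364) = -4.73

-4.73 dB


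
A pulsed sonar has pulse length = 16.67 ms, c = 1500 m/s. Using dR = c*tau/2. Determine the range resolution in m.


dR = c*tau/2 = 1500 * 16.67e-3 / 2 = 12.5025

12.5025 m


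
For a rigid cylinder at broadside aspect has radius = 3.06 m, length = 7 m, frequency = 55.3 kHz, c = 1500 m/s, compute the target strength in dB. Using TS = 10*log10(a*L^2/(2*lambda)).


lambda = 1500/55300 = 0.02712 m
TS = 10*log10(3.06*7^2/(2*0.02712)) = 34.42

34.42 dB


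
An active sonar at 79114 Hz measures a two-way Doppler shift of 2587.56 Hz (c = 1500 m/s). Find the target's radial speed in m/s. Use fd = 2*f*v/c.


From fd = 2*f*v/c, v = c*fd/(2*f) = 1500 * 2587.56 / (2*79114) = 24.53

24.53 m/s


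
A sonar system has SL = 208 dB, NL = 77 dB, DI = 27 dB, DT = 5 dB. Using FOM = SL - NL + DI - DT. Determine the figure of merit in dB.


FOM = SL - NL + DI - DT = 208 - 77 + 27 - 5 = 153

153 dB


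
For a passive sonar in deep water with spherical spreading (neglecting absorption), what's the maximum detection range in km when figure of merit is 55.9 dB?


At max range FOM = TL, so 20*log10(R) = 55.9
R = 10^(55.9/20) = 623.73 m = 0.62 km

0.62 km


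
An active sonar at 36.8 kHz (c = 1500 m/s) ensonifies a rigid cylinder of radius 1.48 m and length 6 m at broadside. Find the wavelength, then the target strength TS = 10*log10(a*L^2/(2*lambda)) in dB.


Step 1: lambda = c/f = 1500/36800 = 0.04076 m
Step 2: TS = 10*log10(a*L^2/(2*lambda)) = 10*log10(1.48*6^2/(2*0.04076)) = 28.15

28.15 dB


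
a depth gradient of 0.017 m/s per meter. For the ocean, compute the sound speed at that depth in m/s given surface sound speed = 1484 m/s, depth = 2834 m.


c = 1484 + 0.017 * 2834 = 1532.178

1532.178 m/s


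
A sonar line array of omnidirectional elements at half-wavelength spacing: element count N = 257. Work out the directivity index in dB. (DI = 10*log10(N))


24.1 dB


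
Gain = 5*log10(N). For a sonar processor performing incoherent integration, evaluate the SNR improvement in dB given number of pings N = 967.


14.93 dB


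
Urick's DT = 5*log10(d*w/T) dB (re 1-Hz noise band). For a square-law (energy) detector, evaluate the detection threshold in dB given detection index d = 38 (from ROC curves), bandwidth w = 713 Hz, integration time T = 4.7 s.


DT = 5*log10(d*w/T) = 5*log10(38 * 713 / 4.7) = 5*log10(5764.68) = 18.8

18.8 dB


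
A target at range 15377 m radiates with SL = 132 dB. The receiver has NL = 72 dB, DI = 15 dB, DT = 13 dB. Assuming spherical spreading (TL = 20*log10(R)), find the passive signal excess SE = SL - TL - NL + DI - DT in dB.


Step 1: TL = 20*log10(15377) = 83.74 dB
Step 2: SE = 132 - 83.74 - 72 + 15 - 13 = -21.74

-21.74 dB


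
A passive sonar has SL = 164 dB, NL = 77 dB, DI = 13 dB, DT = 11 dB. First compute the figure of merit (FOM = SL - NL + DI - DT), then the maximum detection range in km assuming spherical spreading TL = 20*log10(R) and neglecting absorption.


Step 1: FOM = SL - NL + DI - DT = 164 - 77 + 13 - 11 = 89 dB
Step 2: at max range FOM = TL = 20*log10(R), so R = 10^(89/20) = 28183.83 m = 28.18 km

28.18 km


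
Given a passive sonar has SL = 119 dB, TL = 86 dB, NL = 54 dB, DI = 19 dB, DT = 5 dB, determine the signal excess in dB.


-7 dB


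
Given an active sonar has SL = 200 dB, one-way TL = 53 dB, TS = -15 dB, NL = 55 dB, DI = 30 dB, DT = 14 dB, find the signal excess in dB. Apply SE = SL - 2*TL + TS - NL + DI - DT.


SE = SL - 2*TL + TS - NL + DI - DT = 200 - 2*53 + (-15) - 55 + 30 - 14 = 40

40 dB


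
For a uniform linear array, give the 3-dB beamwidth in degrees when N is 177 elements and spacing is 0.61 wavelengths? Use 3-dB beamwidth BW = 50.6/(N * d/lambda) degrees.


BW = 50.6 / (177 * 0.61) = 50.6 / 107.97 = 0.47

0.47 deg


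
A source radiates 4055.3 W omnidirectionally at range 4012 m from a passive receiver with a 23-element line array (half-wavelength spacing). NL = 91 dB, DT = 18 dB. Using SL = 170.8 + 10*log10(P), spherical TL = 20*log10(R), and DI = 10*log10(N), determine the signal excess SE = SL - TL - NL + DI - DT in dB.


Step 1: SL = 170.8 + 10*log10(4055.3) = 206.88 dB
Step 2: TL = 20*log10(4012) = 72.07 dB
Step 3: DI = 10*log10(23) = 13.62 dB
Step 4: SE = SL - TL - NL + DI - DT = 206.88 - 72.07 - 91 + 13.62 - 18 = 39.43

39.43 dB


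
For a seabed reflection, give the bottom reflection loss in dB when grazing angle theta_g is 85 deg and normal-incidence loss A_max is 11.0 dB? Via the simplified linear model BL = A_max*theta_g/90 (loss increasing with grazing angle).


BL = A_max * theta_g / 90 = 11.0 * 85 / 90 = 10.39

10.39 dB


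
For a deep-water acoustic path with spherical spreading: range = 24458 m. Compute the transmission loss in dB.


TL = 20*log10(24458) = 87.77

87.77 dB


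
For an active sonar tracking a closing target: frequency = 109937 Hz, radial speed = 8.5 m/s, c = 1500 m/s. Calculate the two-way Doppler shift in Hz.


1245.95 Hz


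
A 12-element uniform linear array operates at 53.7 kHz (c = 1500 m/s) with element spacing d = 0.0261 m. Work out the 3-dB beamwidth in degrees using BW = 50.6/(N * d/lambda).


4.51 deg


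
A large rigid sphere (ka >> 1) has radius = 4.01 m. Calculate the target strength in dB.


6.04 dB


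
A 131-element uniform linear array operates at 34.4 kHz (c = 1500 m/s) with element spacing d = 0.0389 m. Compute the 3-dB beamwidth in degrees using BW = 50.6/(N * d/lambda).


Step 1: lambda = 1500/34400 = 0.0436 m
Step 2: d/lambda = 0.0389/0.0436 = 0.8922
Step 3: BW = 50.6/(N * d/lambda) = 50.6/(131 * 0.8922) = 0.43

0.43 deg


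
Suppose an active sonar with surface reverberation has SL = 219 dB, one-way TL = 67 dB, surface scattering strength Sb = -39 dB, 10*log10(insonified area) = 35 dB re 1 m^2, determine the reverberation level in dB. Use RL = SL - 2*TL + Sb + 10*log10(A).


RL = SL - 2*TL + Sb + 10*log10(A) = 219 - 2*67 + (-39) + 35 = 81

81 dB


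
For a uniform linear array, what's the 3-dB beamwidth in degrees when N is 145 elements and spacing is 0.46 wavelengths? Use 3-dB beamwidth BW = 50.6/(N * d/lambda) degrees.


BW = 50.6 / (145 * 0.46) = 50.6 / 66.7 = 0.76

0.76 deg


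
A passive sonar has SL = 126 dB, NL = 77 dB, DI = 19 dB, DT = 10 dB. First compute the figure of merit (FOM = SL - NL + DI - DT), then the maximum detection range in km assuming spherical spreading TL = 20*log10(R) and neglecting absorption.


Step 1: FOM = SL - NL + DI - DT = 126 - 77 + 19 - 10 = 58 dB
Step 2: at max range FOM = TL = 20*log10(R), so R = 10^(58/20) = 794.33 m = 0.79 km

0.79 km


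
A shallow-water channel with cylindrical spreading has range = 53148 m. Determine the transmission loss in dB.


47.25 dB


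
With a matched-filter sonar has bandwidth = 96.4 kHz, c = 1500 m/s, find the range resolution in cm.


dR = c/(2*BW) = 1500 / (2 * 96.4e3) = 0.0078 m = 0.78 cm

0.78 cm


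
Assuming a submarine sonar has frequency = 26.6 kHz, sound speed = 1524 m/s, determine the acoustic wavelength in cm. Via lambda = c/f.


lambda = c/f = 1524 / 26600 = 0.0573 m = 5.73 cm

5.73 cm


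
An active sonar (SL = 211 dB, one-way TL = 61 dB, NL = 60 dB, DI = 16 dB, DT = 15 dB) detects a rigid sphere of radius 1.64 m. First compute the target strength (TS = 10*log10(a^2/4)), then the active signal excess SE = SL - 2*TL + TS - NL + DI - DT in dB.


Step 1: TS = 10*log10(1.64^2/4) = -1.72 dB
Step 2: SE = SL - 2*TL + TS - NL + DI - DT = 211 - 2*61 + (-1.72) - 60 + 16 - 15 = 28.28

28.28 dB


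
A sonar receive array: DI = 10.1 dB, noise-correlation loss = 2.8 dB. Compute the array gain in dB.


AG = DI - L_corr = 10.1 - 2.8 = 7.3

7.3 dB


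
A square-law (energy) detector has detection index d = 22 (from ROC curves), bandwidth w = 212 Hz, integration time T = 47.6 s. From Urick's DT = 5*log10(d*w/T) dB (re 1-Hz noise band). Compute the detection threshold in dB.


DT = 5*log10(d*w/T) = 5*log10(22 * 212 / 47.6) = 5*log10(97.98) = 9.96

9.96 dB


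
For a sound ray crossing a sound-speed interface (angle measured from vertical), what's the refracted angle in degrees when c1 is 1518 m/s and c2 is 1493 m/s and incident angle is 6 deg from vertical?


sin(theta2) = (c2/c1)*sin(theta1) = (1493/1518)*sin(6 deg) = 0.10281
theta2 = arcsin(0.10281) = 5.9

5.9 deg


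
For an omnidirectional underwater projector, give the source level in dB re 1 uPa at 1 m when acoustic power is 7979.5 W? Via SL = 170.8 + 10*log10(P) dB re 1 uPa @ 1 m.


209.82 dB


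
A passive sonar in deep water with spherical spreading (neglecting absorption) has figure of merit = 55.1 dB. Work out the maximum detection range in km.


0.57 km


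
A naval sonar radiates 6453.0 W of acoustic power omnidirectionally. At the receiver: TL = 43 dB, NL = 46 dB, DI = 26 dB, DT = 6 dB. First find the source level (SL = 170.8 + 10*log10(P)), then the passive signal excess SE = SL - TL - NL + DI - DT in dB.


Step 1: SL = 170.8 + 10*log10(6453.0) = 208.9 dB
Step 2: SE = SL - TL - NL + DI - DT = 208.9 - 43 - 46 + 26 - 6 = 139.9

139.9 dB


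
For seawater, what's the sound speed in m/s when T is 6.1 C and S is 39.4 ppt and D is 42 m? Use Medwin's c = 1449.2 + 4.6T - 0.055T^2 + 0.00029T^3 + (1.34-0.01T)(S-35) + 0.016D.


1481.58 m/s
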